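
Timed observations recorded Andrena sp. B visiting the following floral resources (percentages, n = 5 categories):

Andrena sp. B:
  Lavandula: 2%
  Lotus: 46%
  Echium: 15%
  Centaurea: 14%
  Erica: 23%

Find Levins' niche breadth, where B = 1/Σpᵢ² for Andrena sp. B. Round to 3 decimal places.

Convert percentages to proportions (divide by 100).
Σpᵢ² = 0.02² + 0.46² + 0.15² + 0.14² + 0.23² = 0.0004 + 0.2116 + 0.0225 + 0.0196 + 0.0529 = 0.3070
B = 1 / 0.3070 = 3.25733

3.257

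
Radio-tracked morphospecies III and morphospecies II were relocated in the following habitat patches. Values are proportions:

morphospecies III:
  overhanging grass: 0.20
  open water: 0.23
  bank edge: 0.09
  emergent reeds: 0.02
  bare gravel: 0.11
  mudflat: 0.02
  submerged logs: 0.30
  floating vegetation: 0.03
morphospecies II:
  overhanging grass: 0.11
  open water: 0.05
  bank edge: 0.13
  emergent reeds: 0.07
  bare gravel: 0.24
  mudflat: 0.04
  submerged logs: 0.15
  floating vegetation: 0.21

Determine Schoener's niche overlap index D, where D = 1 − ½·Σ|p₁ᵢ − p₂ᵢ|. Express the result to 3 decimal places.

Σ|p₁ᵢ − p₂ᵢ| = 0.09 + 0.18 + 0.04 + 0.05 + 0.13 + 0.02 + 0.15 + 0.18 = 0.84
D = 1 − ½ × 0.84 = 1 − 0.420 = 0.58000

0.580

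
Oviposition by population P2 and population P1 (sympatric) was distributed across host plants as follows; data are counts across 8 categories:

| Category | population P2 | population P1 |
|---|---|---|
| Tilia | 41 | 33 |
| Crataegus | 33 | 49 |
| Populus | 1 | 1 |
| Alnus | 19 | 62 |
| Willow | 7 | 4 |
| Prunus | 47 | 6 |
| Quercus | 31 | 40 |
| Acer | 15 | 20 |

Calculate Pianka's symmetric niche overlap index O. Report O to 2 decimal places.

Proportions for population P2 (n=194): 41/194=0.2113, 33/194=0.1701, 1/194=0.0052, 19/194=0.0979, 7/194=0.0361, 47/194=0.2423, 31/194=0.1598, 15/194=0.0773
Proportions for population P1 (n=215): 33/215=0.1535, 49/215=0.2279, 1/215=0.0047, 62/215=0.2884, 4/215=0.0186, 6/215=0.0279, 40/215=0.1860, 20/215=0.0930
Σ p₁ᵢp₂ᵢ = 0.032435 + 0.038766 + 0.000024 + 0.028234 + 0.000671 + 0.006760 + 0.029723 + 0.007189 = 0.143802
Σp_1ᵢ² = 0.2113² + 0.1701² + 0.0052² + 0.0979² + 0.0361² + 0.2423² + 0.1598² + 0.0773² = 0.044648 + 0.028934 + 0.000027 + 0.009584 + 0.001303 + 0.058709 + 0.025536 + 0.005975 = 0.174716
Σp_2ᵢ² = 0.1535² + 0.2279² + 0.0047² + 0.2884² + 0.0186² + 0.0279² + 0.1860² + 0.0930² = 0.023562 + 0.051938 + 0.000022 + 0.083175 + 0.000346 + 0.000778 + 0.034596 + 0.008649 = 0.203066
O = 0.143802 / √(0.174716 × 0.203066) = 0.143802 / 0.1883584 = 0.7634

0.76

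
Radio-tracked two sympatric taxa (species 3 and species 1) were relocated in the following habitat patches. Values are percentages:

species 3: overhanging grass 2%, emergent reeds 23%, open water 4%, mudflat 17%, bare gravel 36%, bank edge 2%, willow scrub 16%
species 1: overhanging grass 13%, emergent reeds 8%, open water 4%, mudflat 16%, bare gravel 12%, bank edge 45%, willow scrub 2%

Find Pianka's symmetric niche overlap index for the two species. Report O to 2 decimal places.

Convert percentages to proportions (divide by 100).
Σ p₁ᵢp₂ᵢ = 0.0026 + 0.0184 + 0.0016 + 0.0272 + 0.0432 + 0.0090 + 0.0032 = 0.1052
Σp_1ᵢ² = 0.02² + 0.23² + 0.04² + 0.17² + 0.36² + 0.02² + 0.16² = 0.0004 + 0.0529 + 0.0016 + 0.0289 + 0.1296 + 0.0004 + 0.0256 = 0.2394
Σp_2ᵢ² = 0.13² + 0.08² + 0.04² + 0.16² + 0.12² + 0.45² + 0.02² = 0.0169 + 0.0064 + 0.0016 + 0.0256 + 0.0144 + 0.2025 + 0.0004 = 0.2678
O = 0.1052 / √(0.2394 × 0.2678) = 0.1052 / 0.25320 = 0.4155

0.42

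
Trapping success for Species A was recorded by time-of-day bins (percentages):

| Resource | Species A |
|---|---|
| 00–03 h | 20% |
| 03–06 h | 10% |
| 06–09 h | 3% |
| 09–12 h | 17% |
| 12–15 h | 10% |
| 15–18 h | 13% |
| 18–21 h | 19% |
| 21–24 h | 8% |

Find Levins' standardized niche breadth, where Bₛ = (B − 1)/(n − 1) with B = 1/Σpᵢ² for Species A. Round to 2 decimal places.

Convert percentages to proportions (divide by 100).
Σpᵢ² = 0.20² + 0.10² + 0.03² + 0.17² + 0.10² + 0.13² + 0.19² + 0.08² = 0.0400 + 0.0100 + 0.0009 + 0.0289 + 0.0100 + 0.0169 + 0.0361 + 0.0064 = 0.1492
B = 1 / 0.1492 = 6.7024
Bₛ = (B − 1)/(n − 1) = (6.7024 − 1)/(8 − 1) = 5.7024/7 = 0.8146

0.81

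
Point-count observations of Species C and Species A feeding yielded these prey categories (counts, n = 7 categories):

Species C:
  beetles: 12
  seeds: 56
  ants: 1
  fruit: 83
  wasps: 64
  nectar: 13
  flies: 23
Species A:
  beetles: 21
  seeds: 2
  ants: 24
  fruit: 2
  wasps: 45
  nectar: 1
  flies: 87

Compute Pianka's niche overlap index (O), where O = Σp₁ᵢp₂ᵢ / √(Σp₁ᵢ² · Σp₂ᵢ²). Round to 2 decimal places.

0.43

Proportions for Species C (n=252): 12/252=0.0476, 56/252=0.2222, 1/252=0.0040, 83/252=0.3294, 64/252=0.2540, 13/252=0.0516, 23/252=0.0913
Proportions for Species A (n=182): 21/182=0.1154, 2/182=0.0110, 24/182=0.1319, 2/182=0.0110, 45/182=0.2473, 1/182=0.0055, 87/182=0.4780
Σ p₁ᵢp₂ᵢ = 0.005493 + 0.002444 + 0.000528 + 0.003623 + 0.062814 + 0.000284 + 0.043641 = 0.118827
Σp_1ᵢ² = 0.0476² + 0.2222² + 0.0040² + 0.3294² + 0.2540² + 0.0516² + 0.0913² = 0.002266 + 0.049373 + 0.000016 + 0.108504 + 0.064516 + 0.002663 + 0.008336 = 0.235674
Σp_2ᵢ² = 0.1154² + 0.0110² + 0.1319² + 0.0110² + 0.2473² + 0.0055² + 0.4780² = 0.013317 + 0.000121 + 0.017398 + 0.000121 + 0.061157 + 0.000030 + 0.228484 = 0.320628
O = 0.118827 / √(0.235674 × 0.320628) = 0.118827 / 0.2748885 = 0.4323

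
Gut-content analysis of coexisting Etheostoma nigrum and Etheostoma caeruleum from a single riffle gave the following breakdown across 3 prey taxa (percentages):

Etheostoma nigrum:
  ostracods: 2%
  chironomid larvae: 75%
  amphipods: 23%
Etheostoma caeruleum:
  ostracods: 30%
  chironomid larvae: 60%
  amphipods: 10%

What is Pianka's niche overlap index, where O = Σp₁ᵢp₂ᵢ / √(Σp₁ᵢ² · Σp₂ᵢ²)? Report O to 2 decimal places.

Convert percentages to proportions (divide by 100).
Σ p₁ᵢp₂ᵢ = 0.0060 + 0.4500 + 0.0230 = 0.4790
Σp_1ᵢ² = 0.02² + 0.75² + 0.23² = 0.0004 + 0.5625 + 0.0529 = 0.6158
Σp_2ᵢ² = 0.30² + 0.60² + 0.10² = 0.0900 + 0.3600 + 0.0100 = 0.4600
O = 0.4790 / √(0.6158 × 0.4600) = 0.4790 / 0.53223 = 0.9000

0.90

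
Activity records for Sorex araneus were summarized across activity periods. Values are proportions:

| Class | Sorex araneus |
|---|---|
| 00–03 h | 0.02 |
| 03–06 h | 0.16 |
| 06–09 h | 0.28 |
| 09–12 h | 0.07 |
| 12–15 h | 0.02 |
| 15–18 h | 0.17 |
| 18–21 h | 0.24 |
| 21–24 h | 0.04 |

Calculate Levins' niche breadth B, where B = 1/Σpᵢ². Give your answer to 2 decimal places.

5.06

Σpᵢ² = 0.02² + 0.16² + 0.28² + 0.07² + 0.02² + 0.17² + 0.24² + 0.04² = 0.0004 + 0.0256 + 0.0784 + 0.0049 + 0.0004 + 0.0289 + 0.0576 + 0.0016 = 0.1978
B = 1 / 0.1978 = 5.0556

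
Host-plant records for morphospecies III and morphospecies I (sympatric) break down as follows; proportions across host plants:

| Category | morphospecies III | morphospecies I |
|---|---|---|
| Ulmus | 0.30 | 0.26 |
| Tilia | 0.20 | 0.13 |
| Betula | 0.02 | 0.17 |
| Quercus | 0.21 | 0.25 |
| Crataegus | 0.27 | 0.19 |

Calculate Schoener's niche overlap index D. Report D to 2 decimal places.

0.81

Σ|p₁ᵢ − p₂ᵢ| = 0.04 + 0.07 + 0.15 + 0.04 + 0.08 = 0.38
D = 1 − ½ × 0.38 = 1 − 0.190 = 0.8100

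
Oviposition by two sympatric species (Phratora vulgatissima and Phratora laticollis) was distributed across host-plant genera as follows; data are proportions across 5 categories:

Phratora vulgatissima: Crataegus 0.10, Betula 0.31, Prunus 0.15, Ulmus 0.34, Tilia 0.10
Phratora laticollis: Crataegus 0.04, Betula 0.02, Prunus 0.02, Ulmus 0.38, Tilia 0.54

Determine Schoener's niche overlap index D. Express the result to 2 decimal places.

Σ|p₁ᵢ − p₂ᵢ| = 0.06 + 0.29 + 0.13 + 0.04 + 0.44 = 0.96
D = 1 − ½ × 0.96 = 1 − 0.480 = 0.5200

0.52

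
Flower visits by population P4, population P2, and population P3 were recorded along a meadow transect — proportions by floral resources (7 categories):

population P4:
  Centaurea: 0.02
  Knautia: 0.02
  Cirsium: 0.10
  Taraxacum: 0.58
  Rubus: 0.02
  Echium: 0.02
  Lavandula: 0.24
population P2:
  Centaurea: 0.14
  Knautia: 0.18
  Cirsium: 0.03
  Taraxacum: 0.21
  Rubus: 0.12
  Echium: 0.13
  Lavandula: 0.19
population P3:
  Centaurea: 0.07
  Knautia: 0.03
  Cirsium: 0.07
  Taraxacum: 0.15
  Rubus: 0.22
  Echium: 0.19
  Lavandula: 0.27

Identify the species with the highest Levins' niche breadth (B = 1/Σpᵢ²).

population P2

Σp_P4ᵢ² = 0.02² + 0.02² + 0.10² + 0.58² + 0.02² + 0.02² + 0.24² = 0.0004 + 0.0004 + 0.0100 + 0.3364 + 0.0004 + 0.0004 + 0.0576 = 0.4056
B_P4 = 1 / 0.4056 = 2.4655
Σp_P2ᵢ² = 0.14² + 0.18² + 0.03² + 0.21² + 0.12² + 0.13² + 0.19² = 0.0196 + 0.0324 + 0.0009 + 0.0441 + 0.0144 + 0.0169 + 0.0361 = 0.1644
B_P2 = 1 / 0.1644 = 6.0827
Σp_P3ᵢ² = 0.07² + 0.03² + 0.07² + 0.15² + 0.22² + 0.19² + 0.27² = 0.0049 + 0.0009 + 0.0049 + 0.0225 + 0.0484 + 0.0361 + 0.0729 = 0.1906
B_P3 = 1 / 0.1906 = 5.2466
Highest B → broadest niche (most generalist): population P2 (B = 6.08).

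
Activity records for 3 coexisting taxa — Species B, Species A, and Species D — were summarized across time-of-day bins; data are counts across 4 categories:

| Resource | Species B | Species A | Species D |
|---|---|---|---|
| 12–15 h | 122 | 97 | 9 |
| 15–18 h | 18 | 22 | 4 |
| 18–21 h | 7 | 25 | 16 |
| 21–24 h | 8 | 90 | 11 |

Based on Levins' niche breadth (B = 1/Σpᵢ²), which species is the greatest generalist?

Species D

Proportions for Species B (n=155): 122/155=0.7871, 18/155=0.1161, 7/155=0.0452, 8/155=0.0516
Proportions for Species A (n=234): 97/234=0.4145, 22/234=0.0940, 25/234=0.1068, 90/234=0.3846
Proportions for Species D (n=40): 9/40=0.2250, 4/40=0.1000, 16/40=0.4000, 11/40=0.2750
Σp_Bᵢ² = 0.7871² + 0.1161² + 0.0452² + 0.0516² = 0.619526 + 0.013479 + 0.002043 + 0.002663 = 0.637711
B_B = 1 / 0.637711 = 1.5681
Σp_Aᵢ² = 0.4145² + 0.0940² + 0.1068² + 0.3846² = 0.171810 + 0.008836 + 0.011406 + 0.147917 = 0.339969
B_A = 1 / 0.339969 = 2.9414
Σp_Dᵢ² = 0.2250² + 0.1000² + 0.4000² + 0.2750² = 0.050625 + 0.010000 + 0.160000 + 0.075625 = 0.296250
B_D = 1 / 0.296250 = 3.3755
Highest B → broadest niche (most generalist): Species D (B = 3.38).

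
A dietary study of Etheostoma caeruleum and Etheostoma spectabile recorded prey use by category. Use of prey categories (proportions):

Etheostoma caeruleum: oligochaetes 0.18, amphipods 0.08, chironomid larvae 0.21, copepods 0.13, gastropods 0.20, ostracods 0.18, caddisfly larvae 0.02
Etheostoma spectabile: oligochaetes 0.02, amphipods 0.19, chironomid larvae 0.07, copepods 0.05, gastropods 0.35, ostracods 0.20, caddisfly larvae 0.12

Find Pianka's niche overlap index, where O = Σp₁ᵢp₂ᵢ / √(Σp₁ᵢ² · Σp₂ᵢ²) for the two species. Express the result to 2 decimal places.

Σ p₁ᵢp₂ᵢ = 0.0036 + 0.0152 + 0.0147 + 0.0065 + 0.0700 + 0.0360 + 0.0024 = 0.1484
Σp_1ᵢ² = 0.18² + 0.08² + 0.21² + 0.13² + 0.20² + 0.18² + 0.02² = 0.0324 + 0.0064 + 0.0441 + 0.0169 + 0.0400 + 0.0324 + 0.0004 = 0.1726
Σp_2ᵢ² = 0.02² + 0.19² + 0.07² + 0.05² + 0.35² + 0.20² + 0.12² = 0.0004 + 0.0361 + 0.0049 + 0.0025 + 0.1225 + 0.0400 + 0.0144 = 0.2208
O = 0.1484 / √(0.1726 × 0.2208) = 0.1484 / 0.19522 = 0.7602

0.76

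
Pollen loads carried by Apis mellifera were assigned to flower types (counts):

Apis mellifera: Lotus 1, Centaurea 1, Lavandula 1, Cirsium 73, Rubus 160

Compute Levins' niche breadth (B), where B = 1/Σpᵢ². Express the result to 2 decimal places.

1.80

Proportions for Apis mellifera (n=236): 1/236=0.0042, 1/236=0.0042, 1/236=0.0042, 73/236=0.3093, 160/236=0.6780
Σpᵢ² = 0.0042² + 0.0042² + 0.0042² + 0.3093² + 0.6780² = 0.000018 + 0.000018 + 0.000018 + 0.095666 + 0.459684 = 0.555404
B = 1 / 0.555404 = 1.8005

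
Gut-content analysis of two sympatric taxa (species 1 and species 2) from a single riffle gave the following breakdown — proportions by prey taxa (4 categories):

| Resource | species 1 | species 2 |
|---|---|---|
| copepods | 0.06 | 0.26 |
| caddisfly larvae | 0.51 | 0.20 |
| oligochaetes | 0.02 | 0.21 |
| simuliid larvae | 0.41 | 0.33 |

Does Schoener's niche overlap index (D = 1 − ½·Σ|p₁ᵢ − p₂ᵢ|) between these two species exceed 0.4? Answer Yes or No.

Yes

Σ|p₁ᵢ − p₂ᵢ| = 0.20 + 0.31 + 0.19 + 0.08 = 0.78
D = 1 − ½ × 0.78 = 1 − 0.390 = 0.6100
D = 0.6100 > 0.4 → Yes.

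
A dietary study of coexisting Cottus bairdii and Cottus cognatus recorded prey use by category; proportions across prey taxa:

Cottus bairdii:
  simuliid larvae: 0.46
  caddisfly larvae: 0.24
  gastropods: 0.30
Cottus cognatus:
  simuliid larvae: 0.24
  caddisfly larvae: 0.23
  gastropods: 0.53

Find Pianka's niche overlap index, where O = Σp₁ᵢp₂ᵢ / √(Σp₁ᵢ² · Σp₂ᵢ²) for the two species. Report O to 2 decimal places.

Σ p₁ᵢp₂ᵢ = 0.1104 + 0.0552 + 0.1590 = 0.3246
Σp_1ᵢ² = 0.46² + 0.24² + 0.30² = 0.2116 + 0.0576 + 0.0900 = 0.3592
Σp_2ᵢ² = 0.24² + 0.23² + 0.53² = 0.0576 + 0.0529 + 0.2809 = 0.3914
O = 0.3246 / √(0.3592 × 0.3914) = 0.3246 / 0.37495 = 0.8657

0.87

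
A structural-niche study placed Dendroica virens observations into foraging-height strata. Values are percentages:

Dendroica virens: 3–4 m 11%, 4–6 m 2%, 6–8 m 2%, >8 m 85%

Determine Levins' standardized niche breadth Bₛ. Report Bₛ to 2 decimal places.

0.12

Convert percentages to proportions (divide by 100).
Σpᵢ² = 0.11² + 0.02² + 0.02² + 0.85² = 0.0121 + 0.0004 + 0.0004 + 0.7225 = 0.7354
B = 1 / 0.7354 = 1.3598
Bₛ = (B − 1)/(n − 1) = (1.3598 − 1)/(4 − 1) = 0.3598/3 = 0.1199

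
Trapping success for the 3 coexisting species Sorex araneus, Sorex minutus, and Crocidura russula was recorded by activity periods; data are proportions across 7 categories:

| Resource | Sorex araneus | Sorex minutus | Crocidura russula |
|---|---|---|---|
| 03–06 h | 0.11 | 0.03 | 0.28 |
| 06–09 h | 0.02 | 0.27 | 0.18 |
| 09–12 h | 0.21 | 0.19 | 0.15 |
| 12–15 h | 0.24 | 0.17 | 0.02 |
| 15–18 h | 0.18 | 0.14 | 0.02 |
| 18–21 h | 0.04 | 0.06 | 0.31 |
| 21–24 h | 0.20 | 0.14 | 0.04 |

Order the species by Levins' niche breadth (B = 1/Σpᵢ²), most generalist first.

Sorex minutus > Sorex araneus > Crocidura russula

Σp_aranᵢ² = 0.11² + 0.02² + 0.21² + 0.24² + 0.18² + 0.04² + 0.20² = 0.0121 + 0.0004 + 0.0441 + 0.0576 + 0.0324 + 0.0016 + 0.0400 = 0.1882
B_aran = 1 / 0.1882 = 5.3135
Σp_minuᵢ² = 0.03² + 0.27² + 0.19² + 0.17² + 0.14² + 0.06² + 0.14² = 0.0009 + 0.0729 + 0.0361 + 0.0289 + 0.0196 + 0.0036 + 0.0196 = 0.1816
B_minu = 1 / 0.1816 = 5.5066
Σp_russᵢ² = 0.28² + 0.18² + 0.15² + 0.02² + 0.02² + 0.31² + 0.04² = 0.0784 + 0.0324 + 0.0225 + 0.0004 + 0.0004 + 0.0961 + 0.0016 = 0.2318
B_russ = 1 / 0.2318 = 4.3141
Ranking by B (broadest → narrowest): Sorex minutus (5.51) > Sorex araneus (5.31) > Crocidura russula (4.31)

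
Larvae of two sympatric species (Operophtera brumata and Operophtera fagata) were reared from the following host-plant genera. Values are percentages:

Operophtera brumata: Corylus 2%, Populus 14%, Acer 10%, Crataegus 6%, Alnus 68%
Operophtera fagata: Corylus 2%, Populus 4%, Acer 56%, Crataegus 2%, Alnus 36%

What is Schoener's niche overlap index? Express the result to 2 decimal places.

0.54

Convert percentages to proportions (divide by 100).
Σ|p₁ᵢ − p₂ᵢ| = 0.00 + 0.10 + 0.46 + 0.04 + 0.32 = 0.92
D = 1 − ½ × 0.92 = 1 − 0.460 = 0.5400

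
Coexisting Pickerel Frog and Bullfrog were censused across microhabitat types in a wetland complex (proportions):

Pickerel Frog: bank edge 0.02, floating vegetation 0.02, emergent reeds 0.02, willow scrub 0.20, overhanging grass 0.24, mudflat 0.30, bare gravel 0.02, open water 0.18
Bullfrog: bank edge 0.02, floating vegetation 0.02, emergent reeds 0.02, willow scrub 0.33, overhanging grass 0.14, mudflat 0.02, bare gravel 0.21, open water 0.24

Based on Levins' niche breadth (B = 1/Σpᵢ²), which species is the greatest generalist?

Pickerel Frog

Σp_Frogᵢ² = 0.02² + 0.02² + 0.02² + 0.20² + 0.24² + 0.30² + 0.02² + 0.18² = 0.0004 + 0.0004 + 0.0004 + 0.0400 + 0.0576 + 0.0900 + 0.0004 + 0.0324 = 0.2216
B_Frog = 1 / 0.2216 = 4.5126
Σp_Bullᵢ² = 0.02² + 0.02² + 0.02² + 0.33² + 0.14² + 0.02² + 0.21² + 0.24² = 0.0004 + 0.0004 + 0.0004 + 0.1089 + 0.0196 + 0.0004 + 0.0441 + 0.0576 = 0.2318
B_Bull = 1 / 0.2318 = 4.3141
Highest B → broadest niche (most generalist): Pickerel Frog (B = 4.51).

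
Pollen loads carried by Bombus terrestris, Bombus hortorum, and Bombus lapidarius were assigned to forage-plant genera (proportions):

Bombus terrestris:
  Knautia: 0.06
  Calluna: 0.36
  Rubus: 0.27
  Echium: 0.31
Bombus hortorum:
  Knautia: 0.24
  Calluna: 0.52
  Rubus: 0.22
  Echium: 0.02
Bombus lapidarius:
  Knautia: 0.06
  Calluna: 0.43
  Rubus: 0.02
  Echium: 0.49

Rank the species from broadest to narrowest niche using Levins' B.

Bombus terrestris > Bombus hortorum > Bombus lapidarius

Σp_terrᵢ² = 0.06² + 0.36² + 0.27² + 0.31² = 0.0036 + 0.1296 + 0.0729 + 0.0961 = 0.3022
B_terr = 1 / 0.3022 = 3.3091
Σp_hortᵢ² = 0.24² + 0.52² + 0.22² + 0.02² = 0.0576 + 0.2704 + 0.0484 + 0.0004 = 0.3768
B_hort = 1 / 0.3768 = 2.6539
Σp_lapiᵢ² = 0.06² + 0.43² + 0.02² + 0.49² = 0.0036 + 0.1849 + 0.0004 + 0.2401 = 0.4290
B_lapi = 1 / 0.4290 = 2.3310
Ranking by B (broadest → narrowest): Bombus terrestris (3.31) > Bombus hortorum (2.65) > Bombus lapidarius (2.33)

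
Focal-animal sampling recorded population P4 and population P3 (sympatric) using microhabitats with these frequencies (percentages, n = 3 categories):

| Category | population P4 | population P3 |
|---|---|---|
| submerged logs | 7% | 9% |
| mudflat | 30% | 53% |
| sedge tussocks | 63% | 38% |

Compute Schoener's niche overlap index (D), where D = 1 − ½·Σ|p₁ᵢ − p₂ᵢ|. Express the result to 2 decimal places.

Convert percentages to proportions (divide by 100).
Σ|p₁ᵢ − p₂ᵢ| = 0.02 + 0.23 + 0.25 = 0.50
D = 1 − ½ × 0.50 = 1 − 0.250 = 0.7500

0.75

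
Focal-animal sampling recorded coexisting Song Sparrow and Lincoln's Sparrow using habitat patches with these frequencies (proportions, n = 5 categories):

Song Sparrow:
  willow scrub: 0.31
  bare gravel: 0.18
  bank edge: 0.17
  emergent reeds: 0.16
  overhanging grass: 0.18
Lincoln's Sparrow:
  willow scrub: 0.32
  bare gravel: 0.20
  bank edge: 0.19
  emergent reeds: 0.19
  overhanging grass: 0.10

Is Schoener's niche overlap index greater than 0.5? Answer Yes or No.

Yes

Σ|p₁ᵢ − p₂ᵢ| = 0.01 + 0.02 + 0.02 + 0.03 + 0.08 = 0.16
D = 1 − ½ × 0.16 = 1 − 0.080 = 0.9200
D = 0.9200 > 0.5 → Yes.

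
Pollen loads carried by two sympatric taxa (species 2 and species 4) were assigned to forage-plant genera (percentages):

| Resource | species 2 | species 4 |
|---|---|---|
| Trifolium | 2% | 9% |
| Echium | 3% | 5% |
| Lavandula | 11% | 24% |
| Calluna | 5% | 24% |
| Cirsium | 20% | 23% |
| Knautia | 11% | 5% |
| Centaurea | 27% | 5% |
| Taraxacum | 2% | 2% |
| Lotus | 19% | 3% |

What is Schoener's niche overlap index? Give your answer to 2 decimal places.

Convert percentages to proportions (divide by 100).
Σ|p₁ᵢ − p₂ᵢ| = 0.07 + 0.02 + 0.13 + 0.19 + 0.03 + 0.06 + 0.22 + 0.00 + 0.16 = 0.88
D = 1 − ½ × 0.88 = 1 − 0.440 = 0.5600

0.56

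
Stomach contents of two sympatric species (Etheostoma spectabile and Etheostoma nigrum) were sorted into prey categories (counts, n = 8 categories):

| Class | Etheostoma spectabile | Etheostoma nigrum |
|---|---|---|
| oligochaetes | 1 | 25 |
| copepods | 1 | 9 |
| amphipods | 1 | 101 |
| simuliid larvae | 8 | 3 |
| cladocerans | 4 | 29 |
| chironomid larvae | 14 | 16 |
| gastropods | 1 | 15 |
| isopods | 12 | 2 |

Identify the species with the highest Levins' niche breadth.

Etheostoma spectabile

Proportions for Etheostoma spectabile (n=42): 1/42=0.0238, 1/42=0.0238, 1/42=0.0238, 8/42=0.1905, 4/42=0.0952, 14/42=0.3333, 1/42=0.0238, 12/42=0.2857
Proportions for Etheostoma nigrum (n=200): 25/200=0.1250, 9/200=0.0450, 101/200=0.5050, 3/200=0.0150, 29/200=0.1450, 16/200=0.0800, 15/200=0.0750, 2/200=0.0100
Σp_specᵢ² = 0.0238² + 0.0238² + 0.0238² + 0.1905² + 0.0952² + 0.3333² + 0.0238² + 0.2857² = 0.000566 + 0.000566 + 0.000566 + 0.036290 + 0.009063 + 0.111089 + 0.000566 + 0.081624 = 0.240330
B_spec = 1 / 0.240330 = 4.1609
Σp_nigrᵢ² = 0.1250² + 0.0450² + 0.5050² + 0.0150² + 0.1450² + 0.0800² + 0.0750² + 0.0100² = 0.015625 + 0.002025 + 0.255025 + 0.000225 + 0.021025 + 0.006400 + 0.005625 + 0.000100 = 0.306050
B_nigr = 1 / 0.306050 = 3.2674
Highest B → broadest niche (most generalist): Etheostoma spectabile (B = 4.16).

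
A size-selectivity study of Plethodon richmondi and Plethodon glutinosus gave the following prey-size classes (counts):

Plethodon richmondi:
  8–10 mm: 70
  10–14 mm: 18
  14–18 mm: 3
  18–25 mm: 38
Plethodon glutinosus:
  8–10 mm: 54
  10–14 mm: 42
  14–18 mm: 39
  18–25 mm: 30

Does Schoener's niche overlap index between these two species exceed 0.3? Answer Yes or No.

Proportions for Plethodon richmondi (n=129): 70/129=0.5426, 18/129=0.1395, 3/129=0.0233, 38/129=0.2946
Proportions for Plethodon glutinosus (n=165): 54/165=0.3273, 42/165=0.2545, 39/165=0.2364, 30/165=0.1818
Σ|p₁ᵢ − p₂ᵢ| = 0.2153 + 0.1150 + 0.2131 + 0.1128 = 0.6562
D = 1 − ½ × 0.6562 = 1 − 0.32810 = 0.67190
D = 0.67190 > 0.3 → Yes.

Yes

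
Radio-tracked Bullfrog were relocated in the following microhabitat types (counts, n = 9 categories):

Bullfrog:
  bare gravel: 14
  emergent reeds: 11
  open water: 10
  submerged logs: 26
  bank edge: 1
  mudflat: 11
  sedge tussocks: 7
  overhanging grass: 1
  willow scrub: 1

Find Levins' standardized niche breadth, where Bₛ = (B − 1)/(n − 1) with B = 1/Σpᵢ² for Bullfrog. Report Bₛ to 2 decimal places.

0.54

Proportions for Bullfrog (n=82): 14/82=0.1707, 11/82=0.1341, 10/82=0.1220, 26/82=0.3171, 1/82=0.0122, 11/82=0.1341, 7/82=0.0854, 1/82=0.0122, 1/82=0.0122
Σpᵢ² = 0.1707² + 0.1341² + 0.1220² + 0.3171² + 0.0122² + 0.1341² + 0.0854² + 0.0122² + 0.0122² = 0.029138 + 0.017983 + 0.014884 + 0.100552 + 0.000149 + 0.017983 + 0.007293 + 0.000149 + 0.000149 = 0.188280
B = 1 / 0.188280 = 5.3112
Bₛ = (B − 1)/(n − 1) = (5.3112 − 1)/(9 − 1) = 4.3112/8 = 0.5389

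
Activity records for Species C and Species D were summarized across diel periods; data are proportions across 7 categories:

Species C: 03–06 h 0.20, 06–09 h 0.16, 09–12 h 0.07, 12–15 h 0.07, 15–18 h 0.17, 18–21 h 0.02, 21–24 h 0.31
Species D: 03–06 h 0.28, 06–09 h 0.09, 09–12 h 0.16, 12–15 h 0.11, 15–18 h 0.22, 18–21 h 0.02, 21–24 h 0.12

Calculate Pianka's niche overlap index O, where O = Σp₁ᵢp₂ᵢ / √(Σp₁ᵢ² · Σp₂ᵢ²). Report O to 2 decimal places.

Σ p₁ᵢp₂ᵢ = 0.0560 + 0.0144 + 0.0112 + 0.0077 + 0.0374 + 0.0004 + 0.0372 = 0.1643
Σp_1ᵢ² = 0.20² + 0.16² + 0.07² + 0.07² + 0.17² + 0.02² + 0.31² = 0.0400 + 0.0256 + 0.0049 + 0.0049 + 0.0289 + 0.0004 + 0.0961 = 0.2008
Σp_2ᵢ² = 0.28² + 0.09² + 0.16² + 0.11² + 0.22² + 0.02² + 0.12² = 0.0784 + 0.0081 + 0.0256 + 0.0121 + 0.0484 + 0.0004 + 0.0144 = 0.1874
O = 0.1643 / √(0.2008 × 0.1874) = 0.1643 / 0.19398 = 0.8470

0.85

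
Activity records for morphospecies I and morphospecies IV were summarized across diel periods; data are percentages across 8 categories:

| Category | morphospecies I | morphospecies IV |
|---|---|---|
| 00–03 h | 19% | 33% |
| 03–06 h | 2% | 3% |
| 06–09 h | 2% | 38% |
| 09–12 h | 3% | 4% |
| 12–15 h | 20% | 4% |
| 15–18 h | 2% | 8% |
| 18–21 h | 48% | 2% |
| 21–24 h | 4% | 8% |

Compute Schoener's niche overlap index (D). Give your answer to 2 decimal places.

Convert percentages to proportions (divide by 100).
Σ|p₁ᵢ − p₂ᵢ| = 0.14 + 0.01 + 0.36 + 0.01 + 0.16 + 0.06 + 0.46 + 0.04 = 1.24
D = 1 − ½ × 1.24 = 1 − 0.620 = 0.3800

0.38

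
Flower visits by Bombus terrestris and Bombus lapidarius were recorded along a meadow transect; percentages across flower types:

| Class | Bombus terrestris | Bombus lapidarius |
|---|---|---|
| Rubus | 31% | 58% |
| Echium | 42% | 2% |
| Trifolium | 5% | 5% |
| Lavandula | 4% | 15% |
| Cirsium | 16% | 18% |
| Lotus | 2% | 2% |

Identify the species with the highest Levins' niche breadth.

Convert percentages to proportions (divide by 100).
Σp_terrᵢ² = 0.31² + 0.42² + 0.05² + 0.04² + 0.16² + 0.02² = 0.0961 + 0.1764 + 0.0025 + 0.0016 + 0.0256 + 0.0004 = 0.3026
B_terr = 1 / 0.3026 = 3.3047
Σp_lapiᵢ² = 0.58² + 0.02² + 0.05² + 0.15² + 0.18² + 0.02² = 0.3364 + 0.0004 + 0.0025 + 0.0225 + 0.0324 + 0.0004 = 0.3946
B_lapi = 1 / 0.3946 = 2.5342
Highest B → broadest niche (most generalist): Bombus terrestris (B = 3.30).

Bombus terrestris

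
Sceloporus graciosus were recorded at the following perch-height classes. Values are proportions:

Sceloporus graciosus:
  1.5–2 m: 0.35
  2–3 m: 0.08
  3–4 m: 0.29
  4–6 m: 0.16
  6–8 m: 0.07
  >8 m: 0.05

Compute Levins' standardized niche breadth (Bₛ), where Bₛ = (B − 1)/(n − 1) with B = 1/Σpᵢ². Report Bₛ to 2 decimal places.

Σpᵢ² = 0.35² + 0.08² + 0.29² + 0.16² + 0.07² + 0.05² = 0.1225 + 0.0064 + 0.0841 + 0.0256 + 0.0049 + 0.0025 = 0.2460
B = 1 / 0.2460 = 4.0650
Bₛ = (B − 1)/(n − 1) = (4.0650 − 1)/(6 − 1) = 3.0650/5 = 0.6130

0.61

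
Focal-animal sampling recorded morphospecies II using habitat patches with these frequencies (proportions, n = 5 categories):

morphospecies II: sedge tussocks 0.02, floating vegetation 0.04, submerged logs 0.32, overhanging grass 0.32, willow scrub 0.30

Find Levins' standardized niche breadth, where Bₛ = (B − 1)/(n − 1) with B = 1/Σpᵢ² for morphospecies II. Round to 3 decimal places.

0.592

Σpᵢ² = 0.02² + 0.04² + 0.32² + 0.32² + 0.30² = 0.0004 + 0.0016 + 0.1024 + 0.1024 + 0.0900 = 0.2968
B = 1 / 0.2968 = 3.36927
Bₛ = (B − 1)/(n − 1) = (3.36927 − 1)/(5 − 1) = 2.36927/4 = 0.59232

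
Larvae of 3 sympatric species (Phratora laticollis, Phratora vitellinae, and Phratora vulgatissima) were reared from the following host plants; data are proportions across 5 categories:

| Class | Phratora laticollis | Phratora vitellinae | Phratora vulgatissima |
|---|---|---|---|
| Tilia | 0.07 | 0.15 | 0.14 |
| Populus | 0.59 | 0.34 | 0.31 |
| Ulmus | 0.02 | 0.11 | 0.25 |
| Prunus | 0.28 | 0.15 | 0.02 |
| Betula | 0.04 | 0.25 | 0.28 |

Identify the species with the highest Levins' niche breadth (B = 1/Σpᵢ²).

Σp_latiᵢ² = 0.07² + 0.59² + 0.02² + 0.28² + 0.04² = 0.0049 + 0.3481 + 0.0004 + 0.0784 + 0.0016 = 0.4334
B_lati = 1 / 0.4334 = 2.3073
Σp_viteᵢ² = 0.15² + 0.34² + 0.11² + 0.15² + 0.25² = 0.0225 + 0.1156 + 0.0121 + 0.0225 + 0.0625 = 0.2352
B_vite = 1 / 0.2352 = 4.2517
Σp_vulgᵢ² = 0.14² + 0.31² + 0.25² + 0.02² + 0.28² = 0.0196 + 0.0961 + 0.0625 + 0.0004 + 0.0784 = 0.2570
B_vulg = 1 / 0.2570 = 3.8911
Highest B → broadest niche (most generalist): Phratora vitellinae (B = 4.25).

Phratora vitellinae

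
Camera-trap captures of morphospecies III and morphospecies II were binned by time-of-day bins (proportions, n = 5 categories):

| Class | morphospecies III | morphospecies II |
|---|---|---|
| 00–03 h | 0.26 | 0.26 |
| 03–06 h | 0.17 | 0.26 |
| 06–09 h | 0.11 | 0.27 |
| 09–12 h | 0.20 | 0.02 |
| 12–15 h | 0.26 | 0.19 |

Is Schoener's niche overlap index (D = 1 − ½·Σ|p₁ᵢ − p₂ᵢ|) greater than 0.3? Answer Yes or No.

Σ|p₁ᵢ − p₂ᵢ| = 0.00 + 0.09 + 0.16 + 0.18 + 0.07 = 0.50
D = 1 − ½ × 0.50 = 1 − 0.250 = 0.7500
D = 0.7500 > 0.3 → Yes.

Yes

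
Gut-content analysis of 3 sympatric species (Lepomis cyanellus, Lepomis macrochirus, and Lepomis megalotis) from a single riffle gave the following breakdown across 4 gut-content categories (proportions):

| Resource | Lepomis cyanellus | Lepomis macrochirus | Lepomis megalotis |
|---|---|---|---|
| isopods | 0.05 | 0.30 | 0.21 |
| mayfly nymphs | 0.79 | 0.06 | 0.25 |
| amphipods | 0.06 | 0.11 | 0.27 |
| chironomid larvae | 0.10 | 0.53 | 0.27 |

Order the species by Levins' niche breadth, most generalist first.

Σp_cyanᵢ² = 0.05² + 0.79² + 0.06² + 0.10² = 0.0025 + 0.6241 + 0.0036 + 0.0100 = 0.6402
B_cyan = 1 / 0.6402 = 1.5620
Σp_macrᵢ² = 0.30² + 0.06² + 0.11² + 0.53² = 0.0900 + 0.0036 + 0.0121 + 0.2809 = 0.3866
B_macr = 1 / 0.3866 = 2.5867
Σp_megaᵢ² = 0.21² + 0.25² + 0.27² + 0.27² = 0.0441 + 0.0625 + 0.0729 + 0.0729 = 0.2524
B_mega = 1 / 0.2524 = 3.9620
Ranking by B (broadest → narrowest): Lepomis megalotis (3.96) > Lepomis macrochirus (2.59) > Lepomis cyanellus (1.56)

Lepomis megalotis > Lepomis macrochirus > Lepomis cyanellus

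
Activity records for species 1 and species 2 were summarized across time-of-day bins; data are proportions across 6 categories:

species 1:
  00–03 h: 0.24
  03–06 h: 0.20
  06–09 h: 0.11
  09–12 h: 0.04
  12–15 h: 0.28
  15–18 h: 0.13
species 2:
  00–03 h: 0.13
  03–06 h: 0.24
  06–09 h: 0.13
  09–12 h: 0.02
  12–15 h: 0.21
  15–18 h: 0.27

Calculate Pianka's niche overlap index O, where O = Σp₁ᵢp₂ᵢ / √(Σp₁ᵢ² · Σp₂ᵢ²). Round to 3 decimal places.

Σ p₁ᵢp₂ᵢ = 0.0312 + 0.0480 + 0.0143 + 0.0008 + 0.0588 + 0.0351 = 0.1882
Σp_1ᵢ² = 0.24² + 0.20² + 0.11² + 0.04² + 0.28² + 0.13² = 0.0576 + 0.0400 + 0.0121 + 0.0016 + 0.0784 + 0.0169 = 0.2066
Σp_2ᵢ² = 0.13² + 0.24² + 0.13² + 0.02² + 0.21² + 0.27² = 0.0169 + 0.0576 + 0.0169 + 0.0004 + 0.0441 + 0.0729 = 0.2088
O = 0.1882 / √(0.2066 × 0.2088) = 0.1882 / 0.207697 = 0.90613

0.906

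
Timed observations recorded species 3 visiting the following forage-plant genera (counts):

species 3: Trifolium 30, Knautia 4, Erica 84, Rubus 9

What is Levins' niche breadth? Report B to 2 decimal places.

2.00

Proportions for species 3 (n=127): 30/127=0.2362, 4/127=0.0315, 84/127=0.6614, 9/127=0.0709
Σpᵢ² = 0.2362² + 0.0315² + 0.6614² + 0.0709² = 0.055790 + 0.000992 + 0.437450 + 0.005027 = 0.499259
B = 1 / 0.499259 = 2.0030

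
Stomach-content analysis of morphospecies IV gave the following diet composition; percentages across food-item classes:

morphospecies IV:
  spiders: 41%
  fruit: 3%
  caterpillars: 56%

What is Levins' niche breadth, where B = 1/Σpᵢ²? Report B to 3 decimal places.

2.072

Convert percentages to proportions (divide by 100).
Σpᵢ² = 0.41² + 0.03² + 0.56² = 0.1681 + 0.0009 + 0.3136 = 0.4826
B = 1 / 0.4826 = 2.07211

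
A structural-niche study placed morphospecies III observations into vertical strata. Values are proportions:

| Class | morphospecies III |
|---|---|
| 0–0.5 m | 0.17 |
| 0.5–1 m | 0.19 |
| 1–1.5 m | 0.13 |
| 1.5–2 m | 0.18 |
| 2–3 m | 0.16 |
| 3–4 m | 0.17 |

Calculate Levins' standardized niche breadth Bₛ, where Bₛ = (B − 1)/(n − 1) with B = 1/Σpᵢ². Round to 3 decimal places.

Σpᵢ² = 0.17² + 0.19² + 0.13² + 0.18² + 0.16² + 0.17² = 0.0289 + 0.0361 + 0.0169 + 0.0324 + 0.0256 + 0.0289 = 0.1688
B = 1 / 0.1688 = 5.92417
Bₛ = (B − 1)/(n − 1) = (5.92417 − 1)/(6 − 1) = 4.92417/5 = 0.98483

0.985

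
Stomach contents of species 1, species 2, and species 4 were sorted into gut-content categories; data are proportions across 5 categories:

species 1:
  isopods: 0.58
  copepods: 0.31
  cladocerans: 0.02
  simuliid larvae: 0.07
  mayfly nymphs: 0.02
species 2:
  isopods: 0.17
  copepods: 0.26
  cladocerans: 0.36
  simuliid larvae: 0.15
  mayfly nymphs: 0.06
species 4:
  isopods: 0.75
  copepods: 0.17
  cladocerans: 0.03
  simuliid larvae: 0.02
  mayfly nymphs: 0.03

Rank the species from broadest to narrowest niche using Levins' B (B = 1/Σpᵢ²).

species 2 > species 1 > species 4

Σp_1ᵢ² = 0.58² + 0.31² + 0.02² + 0.07² + 0.02² = 0.3364 + 0.0961 + 0.0004 + 0.0049 + 0.0004 = 0.4382
B_1 = 1 / 0.4382 = 2.2821
Σp_2ᵢ² = 0.17² + 0.26² + 0.36² + 0.15² + 0.06² = 0.0289 + 0.0676 + 0.1296 + 0.0225 + 0.0036 = 0.2522
B_2 = 1 / 0.2522 = 3.9651
Σp_4ᵢ² = 0.75² + 0.17² + 0.03² + 0.02² + 0.03² = 0.5625 + 0.0289 + 0.0009 + 0.0004 + 0.0009 = 0.5936
B_4 = 1 / 0.5936 = 1.6846
Ranking by B (broadest → narrowest): species 2 (3.97) > species 1 (2.28) > species 4 (1.68)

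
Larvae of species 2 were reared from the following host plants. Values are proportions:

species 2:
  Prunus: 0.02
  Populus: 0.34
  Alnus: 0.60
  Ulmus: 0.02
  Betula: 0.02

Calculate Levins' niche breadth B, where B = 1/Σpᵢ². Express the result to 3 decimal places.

Σpᵢ² = 0.02² + 0.34² + 0.60² + 0.02² + 0.02² = 0.0004 + 0.1156 + 0.3600 + 0.0004 + 0.0004 = 0.4768
B = 1 / 0.4768 = 2.09732

2.097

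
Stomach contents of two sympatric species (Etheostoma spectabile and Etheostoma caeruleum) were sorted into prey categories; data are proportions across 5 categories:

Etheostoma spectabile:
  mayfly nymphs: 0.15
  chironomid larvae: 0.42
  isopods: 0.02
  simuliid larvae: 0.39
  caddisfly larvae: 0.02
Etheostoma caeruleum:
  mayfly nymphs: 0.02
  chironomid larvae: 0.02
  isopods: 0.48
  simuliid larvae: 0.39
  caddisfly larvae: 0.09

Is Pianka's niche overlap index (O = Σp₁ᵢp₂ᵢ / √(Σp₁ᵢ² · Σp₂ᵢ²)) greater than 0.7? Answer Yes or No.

No

Σ p₁ᵢp₂ᵢ = 0.0030 + 0.0084 + 0.0096 + 0.1521 + 0.0018 = 0.1749
Σp_1ᵢ² = 0.15² + 0.42² + 0.02² + 0.39² + 0.02² = 0.0225 + 0.1764 + 0.0004 + 0.1521 + 0.0004 = 0.3518
Σp_2ᵢ² = 0.02² + 0.02² + 0.48² + 0.39² + 0.09² = 0.0004 + 0.0004 + 0.2304 + 0.1521 + 0.0081 = 0.3914
O = 0.1749 / √(0.3518 × 0.3914) = 0.1749 / 0.37107 = 0.4713
O = 0.4713 < 0.7 → No.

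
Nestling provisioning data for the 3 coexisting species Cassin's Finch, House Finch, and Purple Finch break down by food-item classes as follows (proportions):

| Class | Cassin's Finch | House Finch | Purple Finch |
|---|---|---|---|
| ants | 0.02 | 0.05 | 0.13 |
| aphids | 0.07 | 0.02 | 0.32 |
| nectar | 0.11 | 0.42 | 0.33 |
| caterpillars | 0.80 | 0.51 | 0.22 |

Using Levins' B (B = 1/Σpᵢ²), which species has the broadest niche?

Σp_Cassᵢ² = 0.02² + 0.07² + 0.11² + 0.80² = 0.0004 + 0.0049 + 0.0121 + 0.6400 = 0.6574
B_Cass = 1 / 0.6574 = 1.5211
Σp_Housᵢ² = 0.05² + 0.02² + 0.42² + 0.51² = 0.0025 + 0.0004 + 0.1764 + 0.2601 = 0.4394
B_Hous = 1 / 0.4394 = 2.2758
Σp_Purpᵢ² = 0.13² + 0.32² + 0.33² + 0.22² = 0.0169 + 0.1024 + 0.1089 + 0.0484 = 0.2766
B_Purp = 1 / 0.2766 = 3.6153
Highest B → broadest niche (most generalist): Purple Finch (B = 3.62).

Purple Finch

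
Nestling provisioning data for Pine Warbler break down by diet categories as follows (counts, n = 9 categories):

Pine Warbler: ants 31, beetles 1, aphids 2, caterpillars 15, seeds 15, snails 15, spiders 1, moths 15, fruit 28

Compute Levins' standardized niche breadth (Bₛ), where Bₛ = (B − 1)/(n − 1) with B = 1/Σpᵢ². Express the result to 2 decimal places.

Proportions for Pine Warbler (n=123): 31/123=0.2520, 1/123=0.0081, 2/123=0.0163, 15/123=0.1220, 15/123=0.1220, 15/123=0.1220, 1/123=0.0081, 15/123=0.1220, 28/123=0.2276
Σpᵢ² = 0.2520² + 0.0081² + 0.0163² + 0.1220² + 0.1220² + 0.1220² + 0.0081² + 0.1220² + 0.2276² = 0.063504 + 0.000066 + 0.000266 + 0.014884 + 0.014884 + 0.014884 + 0.000066 + 0.014884 + 0.051802 = 0.175240
B = 1 / 0.175240 = 5.7065
Bₛ = (B − 1)/(n − 1) = (5.7065 − 1)/(9 − 1) = 4.7065/8 = 0.5883

0.59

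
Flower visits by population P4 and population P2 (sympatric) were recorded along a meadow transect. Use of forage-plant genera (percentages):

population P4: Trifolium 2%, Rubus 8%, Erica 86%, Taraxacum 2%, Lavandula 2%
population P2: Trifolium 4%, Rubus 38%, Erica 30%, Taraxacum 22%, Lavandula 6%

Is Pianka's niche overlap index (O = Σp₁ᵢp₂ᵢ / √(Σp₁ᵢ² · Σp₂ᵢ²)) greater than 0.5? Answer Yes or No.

Yes

Convert percentages to proportions (divide by 100).
Σ p₁ᵢp₂ᵢ = 0.0008 + 0.0304 + 0.2580 + 0.0044 + 0.0012 = 0.2948
Σp_1ᵢ² = 0.02² + 0.08² + 0.86² + 0.02² + 0.02² = 0.0004 + 0.0064 + 0.7396 + 0.0004 + 0.0004 = 0.7472
Σp_2ᵢ² = 0.04² + 0.38² + 0.30² + 0.22² + 0.06² = 0.0016 + 0.1444 + 0.0900 + 0.0484 + 0.0036 = 0.2880
O = 0.2948 / √(0.7472 × 0.2880) = 0.2948 / 0.46389 = 0.6355
O = 0.6355 > 0.5 → Yes.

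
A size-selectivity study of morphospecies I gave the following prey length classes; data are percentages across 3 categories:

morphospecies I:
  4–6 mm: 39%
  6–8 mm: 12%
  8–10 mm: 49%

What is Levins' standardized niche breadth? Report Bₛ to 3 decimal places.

Convert percentages to proportions (divide by 100).
Σpᵢ² = 0.39² + 0.12² + 0.49² = 0.1521 + 0.0144 + 0.2401 = 0.4066
B = 1 / 0.4066 = 2.45942
Bₛ = (B − 1)/(n − 1) = (2.45942 − 1)/(3 − 1) = 1.45942/2 = 0.72971

0.730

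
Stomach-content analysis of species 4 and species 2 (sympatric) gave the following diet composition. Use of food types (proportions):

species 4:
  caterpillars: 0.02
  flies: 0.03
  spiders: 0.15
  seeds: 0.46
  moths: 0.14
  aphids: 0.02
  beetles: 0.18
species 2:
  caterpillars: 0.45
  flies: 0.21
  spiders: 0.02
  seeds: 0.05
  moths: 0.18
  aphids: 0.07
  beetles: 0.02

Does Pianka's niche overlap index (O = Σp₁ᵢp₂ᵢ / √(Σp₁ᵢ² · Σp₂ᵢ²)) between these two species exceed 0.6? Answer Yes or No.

Σ p₁ᵢp₂ᵢ = 0.0090 + 0.0063 + 0.0030 + 0.0230 + 0.0252 + 0.0014 + 0.0036 = 0.0715
Σp_1ᵢ² = 0.02² + 0.03² + 0.15² + 0.46² + 0.14² + 0.02² + 0.18² = 0.0004 + 0.0009 + 0.0225 + 0.2116 + 0.0196 + 0.0004 + 0.0324 = 0.2878
Σp_2ᵢ² = 0.45² + 0.21² + 0.02² + 0.05² + 0.18² + 0.07² + 0.02² = 0.2025 + 0.0441 + 0.0004 + 0.0025 + 0.0324 + 0.0049 + 0.0004 = 0.2872
O = 0.0715 / √(0.2878 × 0.2872) = 0.0715 / 0.28750 = 0.2487
O = 0.2487 < 0.6 → No.

No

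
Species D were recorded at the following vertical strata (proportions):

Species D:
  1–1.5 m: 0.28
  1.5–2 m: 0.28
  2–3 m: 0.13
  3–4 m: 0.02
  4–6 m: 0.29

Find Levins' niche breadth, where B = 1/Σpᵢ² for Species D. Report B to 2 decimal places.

Σpᵢ² = 0.28² + 0.28² + 0.13² + 0.02² + 0.29² = 0.0784 + 0.0784 + 0.0169 + 0.0004 + 0.0841 = 0.2582
B = 1 / 0.2582 = 3.8730

3.87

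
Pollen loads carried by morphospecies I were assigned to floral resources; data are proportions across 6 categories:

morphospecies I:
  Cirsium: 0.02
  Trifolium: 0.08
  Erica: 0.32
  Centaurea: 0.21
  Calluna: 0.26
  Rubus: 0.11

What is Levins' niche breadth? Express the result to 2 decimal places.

Σpᵢ² = 0.02² + 0.08² + 0.32² + 0.21² + 0.26² + 0.11² = 0.0004 + 0.0064 + 0.1024 + 0.0441 + 0.0676 + 0.0121 = 0.2330
B = 1 / 0.2330 = 4.2918

4.29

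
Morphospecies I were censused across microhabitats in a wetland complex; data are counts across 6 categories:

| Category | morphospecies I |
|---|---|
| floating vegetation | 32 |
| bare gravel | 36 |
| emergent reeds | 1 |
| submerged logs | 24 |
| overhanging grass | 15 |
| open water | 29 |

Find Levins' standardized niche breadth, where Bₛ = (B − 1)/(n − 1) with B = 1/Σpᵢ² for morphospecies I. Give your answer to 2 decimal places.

0.75

Proportions for morphospecies I (n=137): 32/137=0.2336, 36/137=0.2628, 1/137=0.0073, 24/137=0.1752, 15/137=0.1095, 29/137=0.2117
Σpᵢ² = 0.2336² + 0.2628² + 0.0073² + 0.1752² + 0.1095² + 0.2117² = 0.054569 + 0.069064 + 0.000053 + 0.030695 + 0.011990 + 0.044817 = 0.211188
B = 1 / 0.211188 = 4.7351
Bₛ = (B − 1)/(n − 1) = (4.7351 − 1)/(6 − 1) = 3.7351/5 = 0.7470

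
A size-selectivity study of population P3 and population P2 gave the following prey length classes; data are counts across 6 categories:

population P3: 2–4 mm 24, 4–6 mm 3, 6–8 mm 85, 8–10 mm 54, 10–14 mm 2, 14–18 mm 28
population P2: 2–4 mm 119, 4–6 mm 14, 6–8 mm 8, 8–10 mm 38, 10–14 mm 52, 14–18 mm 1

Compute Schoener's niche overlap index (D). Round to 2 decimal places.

Proportions for population P3 (n=196): 24/196=0.1224, 3/196=0.0153, 85/196=0.4337, 54/196=0.2755, 2/196=0.0102, 28/196=0.1429
Proportions for population P2 (n=232): 119/232=0.5129, 14/232=0.0603, 8/232=0.0345, 38/232=0.1638, 52/232=0.2241, 1/232=0.0043
Σ|p₁ᵢ − p₂ᵢ| = 0.3905 + 0.0450 + 0.3992 + 0.1117 + 0.2139 + 0.1386 = 1.2989
D = 1 − ½ × 1.2989 = 1 − 0.64945 = 0.35055

0.35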